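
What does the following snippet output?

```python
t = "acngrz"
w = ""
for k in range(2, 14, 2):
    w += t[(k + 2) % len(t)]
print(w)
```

ranran

k=2: add t[4]='r' → 'r'
k=4: add t[0]='a' → 'ra'
k=6: add t[2]='n' → 'ran'
k=8: add t[4]='r' → 'ranr'
k=10: add t[0]='a' → 'ranra'
k=12: add t[2]='n' → 'ranran'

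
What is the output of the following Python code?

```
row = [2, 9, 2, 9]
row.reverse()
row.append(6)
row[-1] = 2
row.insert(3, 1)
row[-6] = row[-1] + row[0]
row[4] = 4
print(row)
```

[11, 2, 9, 1, 4, 2]

reverse → [9, 2, 9, 2]
append 6 → [9, 2, 9, 2, 6]
row[-1] = 2 → [9, 2, 9, 2, 2]
insert 1 at 3 → [9, 2, 9, 1, 2, 2]
row[-6] = row[-1]+row[0] = 2+9 = 11 → [11, 2, 9, 1, 2, 2]
row[4] = 4 → [11, 2, 9, 1, 4, 2]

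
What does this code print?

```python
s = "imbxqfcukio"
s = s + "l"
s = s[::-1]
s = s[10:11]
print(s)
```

+ 'l' → 'imbxqfcukiol'
reverse → 'loikucfqxbmi'
slice [10:11] → 'm'

m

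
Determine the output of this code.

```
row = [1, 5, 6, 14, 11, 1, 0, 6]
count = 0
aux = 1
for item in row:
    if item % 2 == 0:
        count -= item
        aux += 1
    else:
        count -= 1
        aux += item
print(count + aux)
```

-7

item=1: not even, count = 0-1 = -1; aux=2
item=5: not even, count = (-1)-1 = -2; aux=7
item=6: even, count = (-2)-6 = -8; aux=8
item=14: even, count = (-8)-14 = -22; aux=9
item=11: not even, count = (-22)-1 = -23; aux=20
item=1: not even, count = (-23)-1 = -24; aux=21
item=0: even, count = (-24)-0 = -24; aux=22
item=6: even, count = (-24)-6 = -30; aux=23
count+aux = (-30)+23 = -7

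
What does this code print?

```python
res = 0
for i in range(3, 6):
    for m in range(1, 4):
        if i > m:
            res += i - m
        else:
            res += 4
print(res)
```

i=3,m=1: 3>1, res = 0+2 = 2
i=3,m=2: 3>2, res = 2+1 = 3
i=3,m=3: not 3>3, res = 3+4 = 7
i=4,m=1: 4>1, res = 7+3 = 10
i=4,m=2: 4>2, res = 10+2 = 12
i=4,m=3: 4>3, res = 12+1 = 13
i=5,m=1: 5>1, res = 13+4 = 17
i=5,m=2: 5>2, res = 17+3 = 20
i=5,m=3: 5>3, res = 20+2 = 22

22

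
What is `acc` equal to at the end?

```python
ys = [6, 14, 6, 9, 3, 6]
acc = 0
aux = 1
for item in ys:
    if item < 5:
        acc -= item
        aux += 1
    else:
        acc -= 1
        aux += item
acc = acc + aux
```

35

item=6: not <5, acc = 0-1 = -1; aux=7
item=14: not <5, acc = (-1)-1 = -2; aux=21
item=6: not <5, acc = (-2)-1 = -3; aux=27
item=9: not <5, acc = (-3)-1 = -4; aux=36
item=3: <5, acc = (-4)-3 = -7; aux=37
item=6: not <5, acc = (-7)-1 = -8; aux=43
acc+aux = (-8)+43 = 35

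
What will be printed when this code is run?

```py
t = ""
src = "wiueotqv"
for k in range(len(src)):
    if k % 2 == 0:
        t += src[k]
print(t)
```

k=0: add 'w' → 'w'
k=1: skip
k=2: add 'u' → 'wu'
k=3: skip
k=4: add 'o' → 'wuo'
k=5: skip
k=6: add 'q' → 'wuoq'
k=7: skip

wuoq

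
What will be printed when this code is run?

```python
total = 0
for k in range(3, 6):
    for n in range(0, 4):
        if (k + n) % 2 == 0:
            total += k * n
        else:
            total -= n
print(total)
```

32

k=3,n=0: odd sum, total = 0-0 = 0
k=3,n=1: even sum, total = 0+3 = 3
k=3,n=2: odd sum, total = 3-2 = 1
k=3,n=3: even sum, total = 1+9 = 10
k=4,n=0: even sum, total = 10+0 = 10
k=4,n=1: odd sum, total = 10-1 = 9
k=4,n=2: even sum, total = 9+8 = 17
k=4,n=3: odd sum, total = 17-3 = 14
k=5,n=0: odd sum, total = 14-0 = 14
k=5,n=1: even sum, total = 14+5 = 19
k=5,n=2: odd sum, total = 19-2 = 17
k=5,n=3: even sum, total = 17+15 = 32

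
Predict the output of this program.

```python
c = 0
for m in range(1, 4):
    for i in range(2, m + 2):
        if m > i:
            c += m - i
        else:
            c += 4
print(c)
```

m=1,i=2: not 1>2, c = 0+4 = 4
m=2,i=2: not 2>2, c = 4+4 = 8
m=2,i=3: not 2>3, c = 8+4 = 12
m=3,i=2: 3>2, c = 12+1 = 13
m=3,i=3: not 3>3, c = 13+4 = 17
m=3,i=4: not 3>4, c = 17+4 = 21

21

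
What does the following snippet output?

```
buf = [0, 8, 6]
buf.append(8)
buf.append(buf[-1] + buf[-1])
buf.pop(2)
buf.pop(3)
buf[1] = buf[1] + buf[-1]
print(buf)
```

[0, 16, 8]

append 8 → [0, 8, 6, 8]
append buf[-1]+buf[-1] = 8+8 = 16 → [0, 8, 6, 8, 16]
pop(2) removes 6 → [0, 8, 8, 16]
pop(3) removes 16 → [0, 8, 8]
buf[1] = buf[1]+buf[-1] = 8+8 = 16 → [0, 16, 8]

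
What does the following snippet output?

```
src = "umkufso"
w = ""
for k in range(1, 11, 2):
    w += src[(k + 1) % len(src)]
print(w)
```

kfomu

k=1: add src[2]='k' → 'k'
k=3: add src[4]='f' → 'kf'
k=5: add src[6]='o' → 'kfo'
k=7: add src[1]='m' → 'kfom'
k=9: add src[3]='u' → 'kfomu'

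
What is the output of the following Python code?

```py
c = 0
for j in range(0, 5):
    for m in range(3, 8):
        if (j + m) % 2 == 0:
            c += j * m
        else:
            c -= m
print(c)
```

55

j=0,m=3: odd sum, c = 0-3 = -3
j=0,m=4: even sum, c = (-3)+0 = -3
j=0,m=5: odd sum, c = (-3)-5 = -8
j=0,m=6: even sum, c = (-8)+0 = -8
j=0,m=7: odd sum, c = (-8)-7 = -15
j=1,m=3: even sum, c = (-15)+3 = -12
j=1,m=4: odd sum, c = (-12)-4 = -16
j=1,m=5: even sum, c = (-16)+5 = -11
j=1,m=6: odd sum, c = (-11)-6 = -17
j=1,m=7: even sum, c = (-17)+7 = -10
j=2,m=3: odd sum, c = (-10)-3 = -13
j=2,m=4: even sum, c = (-13)+8 = -5
j=2,m=5: odd sum, c = (-5)-5 = -10
j=2,m=6: even sum, c = (-10)+12 = 2
j=2,m=7: odd sum, c = 2-7 = -5
j=3,m=3: even sum, c = (-5)+9 = 4
j=3,m=4: odd sum, c = 4-4 = 0
j=3,m=5: even sum, c = 0+15 = 15
j=3,m=6: odd sum, c = 15-6 = 9
j=3,m=7: even sum, c = 9+21 = 30
j=4,m=3: odd sum, c = 30-3 = 27
j=4,m=4: even sum, c = 27+16 = 43
j=4,m=5: odd sum, c = 43-5 = 38
j=4,m=6: even sum, c = 38+24 = 62
j=4,m=7: odd sum, c = 62-7 = 55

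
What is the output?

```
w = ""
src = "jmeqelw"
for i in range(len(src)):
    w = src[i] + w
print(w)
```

i=0: prepend 'j' → 'j'
i=1: prepend 'm' → 'mj'
i=2: prepend 'e' → 'emj'
i=3: prepend 'q' → 'qemj'
i=4: prepend 'e' → 'eqemj'
i=5: prepend 'l' → 'leqemj'
i=6: prepend 'w' → 'wleqemj'

wleqemj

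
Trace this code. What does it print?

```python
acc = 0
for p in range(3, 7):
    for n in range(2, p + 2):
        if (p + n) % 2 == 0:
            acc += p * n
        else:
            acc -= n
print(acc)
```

p=3,n=2: odd sum, acc = 0-2 = -2
p=3,n=3: even sum, acc = (-2)+9 = 7
p=3,n=4: odd sum, acc = 7-4 = 3
p=4,n=2: even sum, acc = 3+8 = 11
p=4,n=3: odd sum, acc = 11-3 = 8
p=4,n=4: even sum, acc = 8+16 = 24
p=4,n=5: odd sum, acc = 24-5 = 19
p=5,n=2: odd sum, acc = 19-2 = 17
p=5,n=3: even sum, acc = 17+15 = 32
p=5,n=4: odd sum, acc = 32-4 = 28
p=5,n=5: even sum, acc = 28+25 = 53
p=5,n=6: odd sum, acc = 53-6 = 47
p=6,n=2: even sum, acc = 47+12 = 59
p=6,n=3: odd sum, acc = 59-3 = 56
p=6,n=4: even sum, acc = 56+24 = 80
p=6,n=5: odd sum, acc = 80-5 = 75
p=6,n=6: even sum, acc = 75+36 = 111
p=6,n=7: odd sum, acc = 111-7 = 104

104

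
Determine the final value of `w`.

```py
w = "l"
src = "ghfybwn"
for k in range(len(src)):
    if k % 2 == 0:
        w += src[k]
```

k=0: add 'g' → 'lg'
k=1: skip
k=2: add 'f' → 'lgf'
k=3: skip
k=4: add 'b' → 'lgfb'
k=5: skip
k=6: add 'n' → 'lgfbn'

'lgfbn'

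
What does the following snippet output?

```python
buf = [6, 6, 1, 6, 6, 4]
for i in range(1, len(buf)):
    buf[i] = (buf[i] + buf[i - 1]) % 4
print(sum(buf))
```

i=1: buf[1] = (6+6)%4 = 0 → [6, 0, 1, 6, 6, 4]
i=2: buf[2] = (1+0)%4 = 1 → [6, 0, 1, 6, 6, 4]
i=3: buf[3] = (6+1)%4 = 3 → [6, 0, 1, 3, 6, 4]
i=4: buf[4] = (6+3)%4 = 1 → [6, 0, 1, 3, 1, 4]
i=5: buf[5] = (4+1)%4 = 1 → [6, 0, 1, 3, 1, 1]
sum = 12

12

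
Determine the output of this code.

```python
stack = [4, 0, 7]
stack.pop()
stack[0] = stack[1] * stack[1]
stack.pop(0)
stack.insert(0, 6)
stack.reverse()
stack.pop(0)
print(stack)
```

pop() removes 7 → [4, 0]
stack[0] = stack[1]*stack[1] = 0*0 = 0 → [0, 0]
pop(0) removes 0 → [0]
insert 6 at 0 → [6, 0]
reverse → [0, 6]
pop(0) removes 0 → [6]

[6]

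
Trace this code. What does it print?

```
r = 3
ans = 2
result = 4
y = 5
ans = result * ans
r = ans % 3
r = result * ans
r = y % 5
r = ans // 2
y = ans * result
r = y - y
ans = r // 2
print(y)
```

ans = 4*2 = 8
r = 8%3 = 2
r = 4*8 = 32
r = 5%5 = 0
r = 8//2 = 4
y = 8*4 = 32
r = 32-32 = 0
ans = 0//2 = 0

32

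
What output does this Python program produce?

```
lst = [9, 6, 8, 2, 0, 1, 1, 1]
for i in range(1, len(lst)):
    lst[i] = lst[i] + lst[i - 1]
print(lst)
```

[9, 15, 23, 25, 25, 26, 27, 28]

i=1: lst[1] = 6+9 = 15 → [9, 15, 8, 2, 0, 1, 1, 1]
i=2: lst[2] = 8+15 = 23 → [9, 15, 23, 2, 0, 1, 1, 1]
i=3: lst[3] = 2+23 = 25 → [9, 15, 23, 25, 0, 1, 1, 1]
i=4: lst[4] = 0+25 = 25 → [9, 15, 23, 25, 25, 1, 1, 1]
i=5: lst[5] = 1+25 = 26 → [9, 15, 23, 25, 25, 26, 1, 1]
i=6: lst[6] = 1+26 = 27 → [9, 15, 23, 25, 25, 26, 27, 1]
i=7: lst[7] = 1+27 = 28 → [9, 15, 23, 25, 25, 26, 27, 28]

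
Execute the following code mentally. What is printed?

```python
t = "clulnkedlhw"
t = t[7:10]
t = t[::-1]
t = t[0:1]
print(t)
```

h

slice [7:10] → 'dlh'
reverse → 'hld'
slice [0:1] → 'h'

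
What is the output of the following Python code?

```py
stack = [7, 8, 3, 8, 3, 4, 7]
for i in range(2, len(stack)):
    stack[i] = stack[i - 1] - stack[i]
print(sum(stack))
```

i=2: stack[2] = 8-3 = 5 → [7, 8, 5, 8, 3, 4, 7]
i=3: stack[3] = 5-8 = -3 → [7, 8, 5, -3, 3, 4, 7]
i=4: stack[4] = (-3)-3 = -6 → [7, 8, 5, -3, -6, 4, 7]
i=5: stack[5] = (-6)-4 = -10 → [7, 8, 5, -3, -6, -10, 7]
i=6: stack[6] = (-10)-7 = -17 → [7, 8, 5, -3, -6, -10, -17]
sum = -16

-16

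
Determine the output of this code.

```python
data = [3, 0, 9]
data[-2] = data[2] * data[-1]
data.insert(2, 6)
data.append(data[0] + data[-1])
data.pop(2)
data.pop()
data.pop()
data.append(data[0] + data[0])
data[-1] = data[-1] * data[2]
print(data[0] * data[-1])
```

data[-2] = data[2]*data[-1] = 9*9 = 81 → [3, 81, 9]
insert 6 at 2 → [3, 81, 6, 9]
append data[0]+data[-1] = 3+9 = 12 → [3, 81, 6, 9, 12]
pop(2) removes 6 → [3, 81, 9, 12]
pop() removes 12 → [3, 81, 9]
pop() removes 9 → [3, 81]
append data[0]+data[0] = 3+3 = 6 → [3, 81, 6]
data[-1] = data[-1]*data[2] = 6*6 = 36 → [3, 81, 36]
data[0]*data[-1] = 3*36 = 108

108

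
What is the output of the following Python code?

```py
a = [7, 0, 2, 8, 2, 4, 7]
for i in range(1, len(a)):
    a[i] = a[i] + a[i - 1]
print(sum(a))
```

i=1: a[1] = 0+7 = 7 → [7, 7, 2, 8, 2, 4, 7]
i=2: a[2] = 2+7 = 9 → [7, 7, 9, 8, 2, 4, 7]
i=3: a[3] = 8+9 = 17 → [7, 7, 9, 17, 2, 4, 7]
i=4: a[4] = 2+17 = 19 → [7, 7, 9, 17, 19, 4, 7]
i=5: a[5] = 4+19 = 23 → [7, 7, 9, 17, 19, 23, 7]
i=6: a[6] = 7+23 = 30 → [7, 7, 9, 17, 19, 23, 30]
sum = 112

112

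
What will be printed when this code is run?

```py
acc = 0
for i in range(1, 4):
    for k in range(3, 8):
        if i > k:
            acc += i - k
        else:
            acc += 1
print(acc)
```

15

i=1,k=3: not 1>3, acc = 0+1 = 1
i=1,k=4: not 1>4, acc = 1+1 = 2
i=1,k=5: not 1>5, acc = 2+1 = 3
i=1,k=6: not 1>6, acc = 3+1 = 4
i=1,k=7: not 1>7, acc = 4+1 = 5
i=2,k=3: not 2>3, acc = 5+1 = 6
i=2,k=4: not 2>4, acc = 6+1 = 7
i=2,k=5: not 2>5, acc = 7+1 = 8
i=2,k=6: not 2>6, acc = 8+1 = 9
i=2,k=7: not 2>7, acc = 9+1 = 10
i=3,k=3: not 3>3, acc = 10+1 = 11
i=3,k=4: not 3>4, acc = 11+1 = 12
i=3,k=5: not 3>5, acc = 12+1 = 13
i=3,k=6: not 3>6, acc = 13+1 = 14
i=3,k=7: not 3>7, acc = 14+1 = 15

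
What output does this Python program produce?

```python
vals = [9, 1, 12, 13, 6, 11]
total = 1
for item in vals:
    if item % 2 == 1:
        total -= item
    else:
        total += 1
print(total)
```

item=9: odd, total = 1-9 = -8
item=1: odd, total = (-8)-1 = -9
item=12: not odd, total = (-9)+1 = -8
item=13: odd, total = (-8)-13 = -21
item=6: not odd, total = (-21)+1 = -20
item=11: odd, total = (-20)-11 = -31

-31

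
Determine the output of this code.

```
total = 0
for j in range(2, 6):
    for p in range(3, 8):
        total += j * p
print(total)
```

j=2,p=3: total = 0+6 = 6
j=2,p=4: total = 6+8 = 14
j=2,p=5: total = 14+10 = 24
j=2,p=6: total = 24+12 = 36
j=2,p=7: total = 36+14 = 50
j=3,p=3: total = 50+9 = 59
j=3,p=4: total = 59+12 = 71
j=3,p=5: total = 71+15 = 86
j=3,p=6: total = 86+18 = 104
j=3,p=7: total = 104+21 = 125
j=4,p=3: total = 125+12 = 137
j=4,p=4: total = 137+16 = 153
j=4,p=5: total = 153+20 = 173
j=4,p=6: total = 173+24 = 197
j=4,p=7: total = 197+28 = 225
j=5,p=3: total = 225+15 = 240
j=5,p=4: total = 240+20 = 260
j=5,p=5: total = 260+25 = 285
j=5,p=6: total = 285+30 = 315
j=5,p=7: total = 315+35 = 350

350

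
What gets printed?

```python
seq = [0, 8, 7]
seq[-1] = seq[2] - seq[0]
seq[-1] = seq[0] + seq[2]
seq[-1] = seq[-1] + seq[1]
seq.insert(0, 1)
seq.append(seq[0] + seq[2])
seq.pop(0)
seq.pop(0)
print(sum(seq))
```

seq[-1] = seq[2]-seq[0] = 7-0 = 7 → [0, 8, 7]
seq[-1] = seq[0]+seq[2] = 0+7 = 7 → [0, 8, 7]
seq[-1] = seq[-1]+seq[1] = 7+8 = 15 → [0, 8, 15]
insert 1 at 0 → [1, 0, 8, 15]
append seq[0]+seq[2] = 1+8 = 9 → [1, 0, 8, 15, 9]
pop(0) removes 1 → [0, 8, 15, 9]
pop(0) removes 0 → [8, 15, 9]
sum = 32

32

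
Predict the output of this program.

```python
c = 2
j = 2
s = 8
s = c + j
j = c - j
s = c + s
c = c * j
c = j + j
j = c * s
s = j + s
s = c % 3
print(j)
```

0

s = 2+2 = 4
j = 2-2 = 0
s = 2+4 = 6
c = 2*0 = 0
c = 0+0 = 0
j = 0*6 = 0
s = 0+6 = 6
s = 0%3 = 0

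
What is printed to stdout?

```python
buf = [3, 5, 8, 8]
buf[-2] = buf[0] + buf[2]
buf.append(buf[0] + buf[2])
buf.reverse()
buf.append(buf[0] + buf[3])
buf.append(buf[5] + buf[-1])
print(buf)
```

[14, 8, 11, 5, 3, 19, 38]

buf[-2] = buf[0]+buf[2] = 3+8 = 11 → [3, 5, 11, 8]
append buf[0]+buf[2] = 3+11 = 14 → [3, 5, 11, 8, 14]
reverse → [14, 8, 11, 5, 3]
append buf[0]+buf[3] = 14+5 = 19 → [14, 8, 11, 5, 3, 19]
append buf[5]+buf[-1] = 19+19 = 38 → [14, 8, 11, 5, 3, 19, 38]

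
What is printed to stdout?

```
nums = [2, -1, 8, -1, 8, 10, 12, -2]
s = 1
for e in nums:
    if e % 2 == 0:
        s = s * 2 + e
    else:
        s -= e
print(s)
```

e=2: even, s = 1*2+2 = 4
e=-1: not even, s = 4-(-1) = 5
e=8: even, s = 5*2+8 = 18
e=-1: not even, s = 18-(-1) = 19
e=8: even, s = 19*2+8 = 46
e=10: even, s = 46*2+10 = 102
e=12: even, s = 102*2+12 = 216
e=-2: even, s = 216*2+(-2) = 430

430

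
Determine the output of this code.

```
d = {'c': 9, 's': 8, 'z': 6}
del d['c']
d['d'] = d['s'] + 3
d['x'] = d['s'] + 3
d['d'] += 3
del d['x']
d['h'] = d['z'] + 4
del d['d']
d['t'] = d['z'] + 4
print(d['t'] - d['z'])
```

del 'c' → {'s': 8, 'z': 6}
d['d'] = d['s']+3 = 11 → {'s': 8, 'z': 6, 'd': 11}
d['x'] = d['s']+3 = 11 → {'s': 8, 'z': 6, 'd': 11, 'x': 11}
d['d'] = 11+3 = 14 → {'s': 8, 'z': 6, 'd': 14, 'x': 11}
del 'x' → {'s': 8, 'z': 6, 'd': 14}
d['h'] = d['z']+4 = 10 → {'s': 8, 'z': 6, 'd': 14, 'h': 10}
del 'd' → {'s': 8, 'z': 6, 'h': 10}
d['t'] = d['z']+4 = 10 → {'s': 8, 'z': 6, 'h': 10, 't': 10}
d['t']-d['z'] = 10-6 = 4

4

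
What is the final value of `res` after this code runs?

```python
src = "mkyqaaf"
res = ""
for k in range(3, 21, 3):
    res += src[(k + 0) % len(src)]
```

k=3: add src[3]='q' → 'q'
k=6: add src[6]='f' → 'qf'
k=9: add src[2]='y' → 'qfy'
k=12: add src[5]='a' → 'qfya'
k=15: add src[1]='k' → 'qfyak'
k=18: add src[4]='a' → 'qfyaka'

'qfyaka'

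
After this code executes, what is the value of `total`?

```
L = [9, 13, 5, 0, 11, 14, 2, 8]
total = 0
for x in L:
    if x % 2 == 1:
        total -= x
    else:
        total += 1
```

-34

x=9: odd, total = 0-9 = -9
x=13: odd, total = (-9)-13 = -22
x=5: odd, total = (-22)-5 = -27
x=0: not odd, total = (-27)+1 = -26
x=11: odd, total = (-26)-11 = -37
x=14: not odd, total = (-37)+1 = -36
x=2: not odd, total = (-36)+1 = -35
x=8: not odd, total = (-35)+1 = -34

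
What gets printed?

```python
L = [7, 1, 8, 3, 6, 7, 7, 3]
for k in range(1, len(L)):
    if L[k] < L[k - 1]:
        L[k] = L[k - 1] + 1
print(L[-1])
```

13

k=1: 1<7, L[1] = 7+1 = 8 → [7, 8, 8, 3, 6, 7, 7, 3]
k=2: 8>=8, unchanged → [7, 8, 8, 3, 6, 7, 7, 3]
k=3: 3<8, L[3] = 8+1 = 9 → [7, 8, 8, 9, 6, 7, 7, 3]
k=4: 6<9, L[4] = 9+1 = 10 → [7, 8, 8, 9, 10, 7, 7, 3]
k=5: 7<10, L[5] = 10+1 = 11 → [7, 8, 8, 9, 10, 11, 7, 3]
k=6: 7<11, L[6] = 11+1 = 12 → [7, 8, 8, 9, 10, 11, 12, 3]
k=7: 3<12, L[7] = 12+1 = 13 → [7, 8, 8, 9, 10, 11, 12, 13]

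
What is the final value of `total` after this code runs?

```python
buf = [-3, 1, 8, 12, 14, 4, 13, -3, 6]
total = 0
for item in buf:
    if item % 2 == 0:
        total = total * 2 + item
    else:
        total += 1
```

item=-3: not even, total = 0+1 = 1
item=1: not even, total = 1+1 = 2
item=8: even, total = 2*2+8 = 12
item=12: even, total = 12*2+12 = 36
item=14: even, total = 36*2+14 = 86
item=4: even, total = 86*2+4 = 176
item=13: not even, total = 176+1 = 177
item=-3: not even, total = 177+1 = 178
item=6: even, total = 178*2+6 = 362

362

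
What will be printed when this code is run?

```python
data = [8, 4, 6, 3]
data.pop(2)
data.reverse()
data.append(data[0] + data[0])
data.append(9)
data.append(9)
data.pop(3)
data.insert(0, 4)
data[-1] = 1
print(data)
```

pop(2) removes 6 → [8, 4, 3]
reverse → [3, 4, 8]
append data[0]+data[0] = 3+3 = 6 → [3, 4, 8, 6]
append 9 → [3, 4, 8, 6, 9]
append 9 → [3, 4, 8, 6, 9, 9]
pop(3) removes 6 → [3, 4, 8, 9, 9]
insert 4 at 0 → [4, 3, 4, 8, 9, 9]
data[-1] = 1 → [4, 3, 4, 8, 9, 1]

[4, 3, 4, 8, 9, 1]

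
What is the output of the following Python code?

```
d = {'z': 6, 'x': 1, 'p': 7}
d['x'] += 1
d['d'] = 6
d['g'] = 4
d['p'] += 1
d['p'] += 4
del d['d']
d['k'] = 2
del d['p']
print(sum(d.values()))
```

d['x'] = 1+1 = 2 → {'z': 6, 'x': 2, 'p': 7}
d['d'] = 6 → {'z': 6, 'x': 2, 'p': 7, 'd': 6}
d['g'] = 4 → {'z': 6, 'x': 2, 'p': 7, 'd': 6, 'g': 4}
d['p'] = 7+1 = 8 → {'z': 6, 'x': 2, 'p': 8, 'd': 6, 'g': 4}
d['p'] = 8+4 = 12 → {'z': 6, 'x': 2, 'p': 12, 'd': 6, 'g': 4}
del 'd' → {'z': 6, 'x': 2, 'p': 12, 'g': 4}
d['k'] = 2 → {'z': 6, 'x': 2, 'p': 12, 'g': 4, 'k': 2}
del 'p' → {'z': 6, 'x': 2, 'g': 4, 'k': 2}
sum of values = 14

14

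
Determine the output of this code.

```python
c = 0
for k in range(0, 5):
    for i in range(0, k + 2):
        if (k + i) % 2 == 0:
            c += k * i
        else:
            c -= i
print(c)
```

k=0,i=0: even sum, c = 0+0 = 0
k=0,i=1: odd sum, c = 0-1 = -1
k=1,i=0: odd sum, c = (-1)-0 = -1
k=1,i=1: even sum, c = (-1)+1 = 0
k=1,i=2: odd sum, c = 0-2 = -2
k=2,i=0: even sum, c = (-2)+0 = -2
k=2,i=1: odd sum, c = (-2)-1 = -3
k=2,i=2: even sum, c = (-3)+4 = 1
k=2,i=3: odd sum, c = 1-3 = -2
k=3,i=0: odd sum, c = (-2)-0 = -2
k=3,i=1: even sum, c = (-2)+3 = 1
k=3,i=2: odd sum, c = 1-2 = -1
k=3,i=3: even sum, c = (-1)+9 = 8
k=3,i=4: odd sum, c = 8-4 = 4
k=4,i=0: even sum, c = 4+0 = 4
k=4,i=1: odd sum, c = 4-1 = 3
k=4,i=2: even sum, c = 3+8 = 11
k=4,i=3: odd sum, c = 11-3 = 8
k=4,i=4: even sum, c = 8+16 = 24
k=4,i=5: odd sum, c = 24-5 = 19

19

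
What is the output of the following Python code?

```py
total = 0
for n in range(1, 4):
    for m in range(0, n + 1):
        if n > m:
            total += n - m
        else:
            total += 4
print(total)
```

22

n=1,m=0: 1>0, total = 0+1 = 1
n=1,m=1: not 1>1, total = 1+4 = 5
n=2,m=0: 2>0, total = 5+2 = 7
n=2,m=1: 2>1, total = 7+1 = 8
n=2,m=2: not 2>2, total = 8+4 = 12
n=3,m=0: 3>0, total = 12+3 = 15
n=3,m=1: 3>1, total = 15+2 = 17
n=3,m=2: 3>2, total = 17+1 = 18
n=3,m=3: not 3>3, total = 18+4 = 22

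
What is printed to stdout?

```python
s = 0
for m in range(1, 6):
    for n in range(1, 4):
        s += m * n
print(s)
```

90

m=1,n=1: s = 0+1 = 1
m=1,n=2: s = 1+2 = 3
m=1,n=3: s = 3+3 = 6
m=2,n=1: s = 6+2 = 8
m=2,n=2: s = 8+4 = 12
m=2,n=3: s = 12+6 = 18
m=3,n=1: s = 18+3 = 21
m=3,n=2: s = 21+6 = 27
m=3,n=3: s = 27+9 = 36
m=4,n=1: s = 36+4 = 40
m=4,n=2: s = 40+8 = 48
m=4,n=3: s = 48+12 = 60
m=5,n=1: s = 60+5 = 65
m=5,n=2: s = 65+10 = 75
m=5,n=3: s = 75+15 = 90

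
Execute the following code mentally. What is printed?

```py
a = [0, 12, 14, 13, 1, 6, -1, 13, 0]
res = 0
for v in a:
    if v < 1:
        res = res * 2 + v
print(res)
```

v=0: <1, res = 0*2+0 = 0
v=12: not <1
v=14: not <1
v=13: not <1
v=1: not <1
v=6: not <1
v=-1: <1, res = 0*2+(-1) = -1
v=13: not <1
v=0: <1, res = (-1)*2+0 = -2

-2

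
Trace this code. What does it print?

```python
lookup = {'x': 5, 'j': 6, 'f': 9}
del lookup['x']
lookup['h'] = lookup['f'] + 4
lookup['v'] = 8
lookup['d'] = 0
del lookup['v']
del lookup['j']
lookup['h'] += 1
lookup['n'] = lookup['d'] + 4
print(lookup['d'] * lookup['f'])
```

del 'x' → {'j': 6, 'f': 9}
lookup['h'] = lookup['f']+4 = 13 → {'j': 6, 'f': 9, 'h': 13}
lookup['v'] = 8 → {'j': 6, 'f': 9, 'h': 13, 'v': 8}
lookup['d'] = 0 → {'j': 6, 'f': 9, 'h': 13, 'v': 8, 'd': 0}
del 'v' → {'j': 6, 'f': 9, 'h': 13, 'd': 0}
del 'j' → {'f': 9, 'h': 13, 'd': 0}
lookup['h'] = 13+1 = 14 → {'f': 9, 'h': 14, 'd': 0}
lookup['n'] = lookup['d']+4 = 4 → {'f': 9, 'h': 14, 'd': 0, 'n': 4}
lookup['d']*lookup['f'] = 0*9 = 0

0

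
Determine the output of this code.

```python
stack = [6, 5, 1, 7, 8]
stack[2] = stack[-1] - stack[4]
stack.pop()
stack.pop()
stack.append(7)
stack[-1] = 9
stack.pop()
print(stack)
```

[6, 5, 0]

stack[2] = stack[-1]-stack[4] = 8-8 = 0 → [6, 5, 0, 7, 8]
pop() removes 8 → [6, 5, 0, 7]
pop() removes 7 → [6, 5, 0]
append 7 → [6, 5, 0, 7]
stack[-1] = 9 → [6, 5, 0, 9]
pop() removes 9 → [6, 5, 0]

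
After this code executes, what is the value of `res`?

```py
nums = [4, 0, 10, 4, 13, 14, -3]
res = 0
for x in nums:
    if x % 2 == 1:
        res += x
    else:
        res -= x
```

x=4: not odd, res = 0-4 = -4
x=0: not odd, res = (-4)-0 = -4
x=10: not odd, res = (-4)-10 = -14
x=4: not odd, res = (-14)-4 = -18
x=13: odd, res = (-18)+13 = -5
x=14: not odd, res = (-5)-14 = -19
x=-3: odd, res = (-19)+(-3) = -22

-22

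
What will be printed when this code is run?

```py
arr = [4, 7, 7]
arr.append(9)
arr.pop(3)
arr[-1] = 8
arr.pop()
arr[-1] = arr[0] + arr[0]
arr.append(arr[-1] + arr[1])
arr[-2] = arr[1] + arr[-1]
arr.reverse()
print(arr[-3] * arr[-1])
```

64

append 9 → [4, 7, 7, 9]
pop(3) removes 9 → [4, 7, 7]
arr[-1] = 8 → [4, 7, 8]
pop() removes 8 → [4, 7]
arr[-1] = arr[0]+arr[0] = 4+4 = 8 → [4, 8]
append arr[-1]+arr[1] = 8+8 = 16 → [4, 8, 16]
arr[-2] = arr[1]+arr[-1] = 8+16 = 24 → [4, 24, 16]
reverse → [16, 24, 4]
arr[-3]*arr[-1] = 16*4 = 64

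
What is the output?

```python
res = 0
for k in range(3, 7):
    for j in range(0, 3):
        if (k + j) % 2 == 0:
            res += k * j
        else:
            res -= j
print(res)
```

22

k=3,j=0: odd sum, res = 0-0 = 0
k=3,j=1: even sum, res = 0+3 = 3
k=3,j=2: odd sum, res = 3-2 = 1
k=4,j=0: even sum, res = 1+0 = 1
k=4,j=1: odd sum, res = 1-1 = 0
k=4,j=2: even sum, res = 0+8 = 8
k=5,j=0: odd sum, res = 8-0 = 8
k=5,j=1: even sum, res = 8+5 = 13
k=5,j=2: odd sum, res = 13-2 = 11
k=6,j=0: even sum, res = 11+0 = 11
k=6,j=1: odd sum, res = 11-1 = 10
k=6,j=2: even sum, res = 10+12 = 22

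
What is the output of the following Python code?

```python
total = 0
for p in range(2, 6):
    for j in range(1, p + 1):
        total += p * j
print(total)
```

139

p=2,j=1: total = 0+2 = 2
p=2,j=2: total = 2+4 = 6
p=3,j=1: total = 6+3 = 9
p=3,j=2: total = 9+6 = 15
p=3,j=3: total = 15+9 = 24
p=4,j=1: total = 24+4 = 28
p=4,j=2: total = 28+8 = 36
p=4,j=3: total = 36+12 = 48
p=4,j=4: total = 48+16 = 64
p=5,j=1: total = 64+5 = 69
p=5,j=2: total = 69+10 = 79
p=5,j=3: total = 79+15 = 94
p=5,j=4: total = 94+20 = 114
p=5,j=5: total = 114+25 = 139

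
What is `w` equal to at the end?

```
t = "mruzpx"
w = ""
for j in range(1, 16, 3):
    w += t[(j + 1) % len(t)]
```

j=1: add t[2]='u' → 'u'
j=4: add t[5]='x' → 'ux'
j=7: add t[2]='u' → 'uxu'
j=10: add t[5]='x' → 'uxux'
j=13: add t[2]='u' → 'uxuxu'

'uxuxu'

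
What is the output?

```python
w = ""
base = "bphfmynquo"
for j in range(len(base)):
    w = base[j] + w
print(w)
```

ouqnymfhpb

j=0: prepend 'b' → 'b'
j=1: prepend 'p' → 'pb'
j=2: prepend 'h' → 'hpb'
j=3: prepend 'f' → 'fhpb'
j=4: prepend 'm' → 'mfhpb'
j=5: prepend 'y' → 'ymfhpb'
j=6: prepend 'n' → 'nymfhpb'
j=7: prepend 'q' → 'qnymfhpb'
j=8: prepend 'u' → 'uqnymfhpb'
j=9: prepend 'o' → 'ouqnymfhpb'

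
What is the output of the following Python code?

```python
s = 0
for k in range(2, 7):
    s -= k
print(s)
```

-20

k=2: s = 0-2 = -2
k=3: s = (-2)-3 = -5
k=4: s = (-5)-4 = -9
k=5: s = (-9)-5 = -14
k=6: s = (-14)-6 = -20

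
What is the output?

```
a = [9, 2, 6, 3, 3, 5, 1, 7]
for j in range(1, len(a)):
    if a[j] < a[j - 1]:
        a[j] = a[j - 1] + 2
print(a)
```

[9, 11, 13, 15, 17, 19, 21, 23]

j=1: 2<9, a[1] = 9+2 = 11 → [9, 11, 6, 3, 3, 5, 1, 7]
j=2: 6<11, a[2] = 11+2 = 13 → [9, 11, 13, 3, 3, 5, 1, 7]
j=3: 3<13, a[3] = 13+2 = 15 → [9, 11, 13, 15, 3, 5, 1, 7]
j=4: 3<15, a[4] = 15+2 = 17 → [9, 11, 13, 15, 17, 5, 1, 7]
j=5: 5<17, a[5] = 17+2 = 19 → [9, 11, 13, 15, 17, 19, 1, 7]
j=6: 1<19, a[6] = 19+2 = 21 → [9, 11, 13, 15, 17, 19, 21, 7]
j=7: 7<21, a[7] = 21+2 = 23 → [9, 11, 13, 15, 17, 19, 21, 23]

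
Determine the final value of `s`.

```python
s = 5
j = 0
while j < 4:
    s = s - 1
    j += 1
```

1

j=0: s = 5-1 = 4
j=1: s = 4-1 = 3
j=2: s = 3-1 = 2
j=3: s = 2-1 = 1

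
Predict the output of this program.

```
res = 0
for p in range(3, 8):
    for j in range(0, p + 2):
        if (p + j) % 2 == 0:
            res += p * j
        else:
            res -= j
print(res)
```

p=3,j=0: odd sum, res = 0-0 = 0
p=3,j=1: even sum, res = 0+3 = 3
p=3,j=2: odd sum, res = 3-2 = 1
p=3,j=3: even sum, res = 1+9 = 10
p=3,j=4: odd sum, res = 10-4 = 6
p=4,j=0: even sum, res = 6+0 = 6
p=4,j=1: odd sum, res = 6-1 = 5
p=4,j=2: even sum, res = 5+8 = 13
p=4,j=3: odd sum, res = 13-3 = 10
p=4,j=4: even sum, res = 10+16 = 26
p=4,j=5: odd sum, res = 26-5 = 21
p=5,j=0: odd sum, res = 21-0 = 21
p=5,j=1: even sum, res = 21+5 = 26
p=5,j=2: odd sum, res = 26-2 = 24
p=5,j=3: even sum, res = 24+15 = 39
p=5,j=4: odd sum, res = 39-4 = 35
p=5,j=5: even sum, res = 35+25 = 60
p=5,j=6: odd sum, res = 60-6 = 54
p=6,j=0: even sum, res = 54+0 = 54
p=6,j=1: odd sum, res = 54-1 = 53
p=6,j=2: even sum, res = 53+12 = 65
p=6,j=3: odd sum, res = 65-3 = 62
p=6,j=4: even sum, res = 62+24 = 86
p=6,j=5: odd sum, res = 86-5 = 81
p=6,j=6: even sum, res = 81+36 = 117
p=6,j=7: odd sum, res = 117-7 = 110
p=7,j=0: odd sum, res = 110-0 = 110
p=7,j=1: even sum, res = 110+7 = 117
p=7,j=2: odd sum, res = 117-2 = 115
p=7,j=3: even sum, res = 115+21 = 136
p=7,j=4: odd sum, res = 136-4 = 132
p=7,j=5: even sum, res = 132+35 = 167
p=7,j=6: odd sum, res = 167-6 = 161
p=7,j=7: even sum, res = 161+49 = 210
p=7,j=8: odd sum, res = 210-8 = 202

202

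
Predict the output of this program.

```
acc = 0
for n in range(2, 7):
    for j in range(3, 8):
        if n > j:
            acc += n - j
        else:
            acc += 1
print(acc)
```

29

n=2,j=3: not 2>3, acc = 0+1 = 1
n=2,j=4: not 2>4, acc = 1+1 = 2
n=2,j=5: not 2>5, acc = 2+1 = 3
n=2,j=6: not 2>6, acc = 3+1 = 4
n=2,j=7: not 2>7, acc = 4+1 = 5
n=3,j=3: not 3>3, acc = 5+1 = 6
n=3,j=4: not 3>4, acc = 6+1 = 7
n=3,j=5: not 3>5, acc = 7+1 = 8
n=3,j=6: not 3>6, acc = 8+1 = 9
n=3,j=7: not 3>7, acc = 9+1 = 10
n=4,j=3: 4>3, acc = 10+1 = 11
n=4,j=4: not 4>4, acc = 11+1 = 12
n=4,j=5: not 4>5, acc = 12+1 = 13
n=4,j=6: not 4>6, acc = 13+1 = 14
n=4,j=7: not 4>7, acc = 14+1 = 15
n=5,j=3: 5>3, acc = 15+2 = 17
n=5,j=4: 5>4, acc = 17+1 = 18
n=5,j=5: not 5>5, acc = 18+1 = 19
n=5,j=6: not 5>6, acc = 19+1 = 20
n=5,j=7: not 5>7, acc = 20+1 = 21
n=6,j=3: 6>3, acc = 21+3 = 24
n=6,j=4: 6>4, acc = 24+2 = 26
n=6,j=5: 6>5, acc = 26+1 = 27
n=6,j=6: not 6>6, acc = 27+1 = 28
n=6,j=7: not 6>7, acc = 28+1 = 29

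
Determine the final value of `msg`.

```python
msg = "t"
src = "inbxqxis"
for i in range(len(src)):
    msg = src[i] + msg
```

'sixqxbnit'

i=0: prepend 'i' → 'it'
i=1: prepend 'n' → 'nit'
i=2: prepend 'b' → 'bnit'
i=3: prepend 'x' → 'xbnit'
i=4: prepend 'q' → 'qxbnit'
i=5: prepend 'x' → 'xqxbnit'
i=6: prepend 'i' → 'ixqxbnit'
i=7: prepend 's' → 'sixqxbnit'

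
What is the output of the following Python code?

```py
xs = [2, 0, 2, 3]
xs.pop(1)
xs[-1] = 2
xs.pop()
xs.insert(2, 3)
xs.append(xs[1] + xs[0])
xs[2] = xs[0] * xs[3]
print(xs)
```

[2, 2, 8, 4]

pop(1) removes 0 → [2, 2, 3]
xs[-1] = 2 → [2, 2, 2]
pop() removes 2 → [2, 2]
insert 3 at 2 → [2, 2, 3]
append xs[1]+xs[0] = 2+2 = 4 → [2, 2, 3, 4]
xs[2] = xs[0]*xs[3] = 2*4 = 8 → [2, 2, 8, 4]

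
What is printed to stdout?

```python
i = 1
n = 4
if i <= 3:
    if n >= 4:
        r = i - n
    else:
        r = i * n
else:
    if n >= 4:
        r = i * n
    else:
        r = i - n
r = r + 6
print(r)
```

i=1, n=4
i <= 3 is True; n >= 4 is True
→ r = i - n = -3
r = (-3)+6 = 3

3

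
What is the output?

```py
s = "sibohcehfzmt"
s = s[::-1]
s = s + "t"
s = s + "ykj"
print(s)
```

tmzfhechobistykj

reverse → 'tmzfhechobis'
+ 't' → 'tmzfhechobist'
+ 'ykj' → 'tmzfhechobistykj'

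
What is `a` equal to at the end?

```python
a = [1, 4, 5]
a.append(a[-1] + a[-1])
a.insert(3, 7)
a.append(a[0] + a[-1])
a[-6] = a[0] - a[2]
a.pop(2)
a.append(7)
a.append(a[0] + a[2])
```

[-4, 4, 7, 10, 11, 7, 3]

append a[-1]+a[-1] = 5+5 = 10 → [1, 4, 5, 10]
insert 7 at 3 → [1, 4, 5, 7, 10]
append a[0]+a[-1] = 1+10 = 11 → [1, 4, 5, 7, 10, 11]
a[-6] = a[0]-a[2] = 1-5 = -4 → [-4, 4, 5, 7, 10, 11]
pop(2) removes 5 → [-4, 4, 7, 10, 11]
append 7 → [-4, 4, 7, 10, 11, 7]
append a[0]+a[2] = (-4)+7 = 3 → [-4, 4, 7, 10, 11, 7, 3]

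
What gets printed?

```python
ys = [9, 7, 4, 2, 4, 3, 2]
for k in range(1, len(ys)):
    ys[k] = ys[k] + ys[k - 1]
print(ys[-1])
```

31

k=1: ys[1] = 7+9 = 16 → [9, 16, 4, 2, 4, 3, 2]
k=2: ys[2] = 4+16 = 20 → [9, 16, 20, 2, 4, 3, 2]
k=3: ys[3] = 2+20 = 22 → [9, 16, 20, 22, 4, 3, 2]
k=4: ys[4] = 4+22 = 26 → [9, 16, 20, 22, 26, 3, 2]
k=5: ys[5] = 3+26 = 29 → [9, 16, 20, 22, 26, 29, 2]
k=6: ys[6] = 2+29 = 31 → [9, 16, 20, 22, 26, 29, 31]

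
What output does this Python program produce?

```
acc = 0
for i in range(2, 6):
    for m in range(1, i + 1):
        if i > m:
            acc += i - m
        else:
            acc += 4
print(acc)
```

36

i=2,m=1: 2>1, acc = 0+1 = 1
i=2,m=2: not 2>2, acc = 1+4 = 5
i=3,m=1: 3>1, acc = 5+2 = 7
i=3,m=2: 3>2, acc = 7+1 = 8
i=3,m=3: not 3>3, acc = 8+4 = 12
i=4,m=1: 4>1, acc = 12+3 = 15
i=4,m=2: 4>2, acc = 15+2 = 17
i=4,m=3: 4>3, acc = 17+1 = 18
i=4,m=4: not 4>4, acc = 18+4 = 22
i=5,m=1: 5>1, acc = 22+4 = 26
i=5,m=2: 5>2, acc = 26+3 = 29
i=5,m=3: 5>3, acc = 29+2 = 31
i=5,m=4: 5>4, acc = 31+1 = 32
i=5,m=5: not 5>5, acc = 32+4 = 36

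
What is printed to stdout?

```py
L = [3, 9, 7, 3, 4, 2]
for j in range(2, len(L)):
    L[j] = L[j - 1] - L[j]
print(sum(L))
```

j=2: L[2] = 9-7 = 2 → [3, 9, 2, 3, 4, 2]
j=3: L[3] = 2-3 = -1 → [3, 9, 2, -1, 4, 2]
j=4: L[4] = (-1)-4 = -5 → [3, 9, 2, -1, -5, 2]
j=5: L[5] = (-5)-2 = -7 → [3, 9, 2, -1, -5, -7]
sum = 1

1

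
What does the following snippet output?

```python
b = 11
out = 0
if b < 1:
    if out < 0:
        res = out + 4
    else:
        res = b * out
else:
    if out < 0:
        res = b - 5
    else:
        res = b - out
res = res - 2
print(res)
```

9

b=11, out=0
b < 1 is False; out < 0 is False
→ res = b - out = 11
res = 11-2 = 9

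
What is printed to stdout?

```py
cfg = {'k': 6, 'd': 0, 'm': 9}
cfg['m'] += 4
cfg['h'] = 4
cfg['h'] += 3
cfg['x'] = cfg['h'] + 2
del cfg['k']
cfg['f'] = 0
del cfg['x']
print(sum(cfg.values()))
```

20

cfg['m'] = 9+4 = 13 → {'k': 6, 'd': 0, 'm': 13}
cfg['h'] = 4 → {'k': 6, 'd': 0, 'm': 13, 'h': 4}
cfg['h'] = 4+3 = 7 → {'k': 6, 'd': 0, 'm': 13, 'h': 7}
cfg['x'] = cfg['h']+2 = 9 → {'k': 6, 'd': 0, 'm': 13, 'h': 7, 'x': 9}
del 'k' → {'d': 0, 'm': 13, 'h': 7, 'x': 9}
cfg['f'] = 0 → {'d': 0, 'm': 13, 'h': 7, 'x': 9, 'f': 0}
del 'x' → {'d': 0, 'm': 13, 'h': 7, 'f': 0}
sum of values = 20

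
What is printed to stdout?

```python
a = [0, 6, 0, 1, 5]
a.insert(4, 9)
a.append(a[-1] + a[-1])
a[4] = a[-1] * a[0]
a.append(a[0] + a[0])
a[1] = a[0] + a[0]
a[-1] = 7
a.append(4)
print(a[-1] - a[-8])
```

4

insert 9 at 4 → [0, 6, 0, 1, 9, 5]
append a[-1]+a[-1] = 5+5 = 10 → [0, 6, 0, 1, 9, 5, 10]
a[4] = a[-1]*a[0] = 10*0 = 0 → [0, 6, 0, 1, 0, 5, 10]
append a[0]+a[0] = 0+0 = 0 → [0, 6, 0, 1, 0, 5, 10, 0]
a[1] = a[0]+a[0] = 0+0 = 0 → [0, 0, 0, 1, 0, 5, 10, 0]
a[-1] = 7 → [0, 0, 0, 1, 0, 5, 10, 7]
append 4 → [0, 0, 0, 1, 0, 5, 10, 7, 4]
a[-1]-a[-8] = 4-0 = 4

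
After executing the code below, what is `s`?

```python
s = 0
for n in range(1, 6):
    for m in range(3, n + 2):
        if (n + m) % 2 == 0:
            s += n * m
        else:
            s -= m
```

40

n=2,m=3: odd sum, s = 0-3 = -3
n=3,m=3: even sum, s = (-3)+9 = 6
n=3,m=4: odd sum, s = 6-4 = 2
n=4,m=3: odd sum, s = 2-3 = -1
n=4,m=4: even sum, s = (-1)+16 = 15
n=4,m=5: odd sum, s = 15-5 = 10
n=5,m=3: even sum, s = 10+15 = 25
n=5,m=4: odd sum, s = 25-4 = 21
n=5,m=5: even sum, s = 21+25 = 46
n=5,m=6: odd sum, s = 46-6 = 40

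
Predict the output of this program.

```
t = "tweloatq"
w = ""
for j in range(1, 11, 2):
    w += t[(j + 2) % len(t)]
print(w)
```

laqwl

j=1: add t[3]='l' → 'l'
j=3: add t[5]='a' → 'la'
j=5: add t[7]='q' → 'laq'
j=7: add t[1]='w' → 'laqw'
j=9: add t[3]='l' → 'laqwl'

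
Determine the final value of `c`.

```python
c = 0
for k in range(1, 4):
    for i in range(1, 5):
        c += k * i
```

60

k=1,i=1: c = 0+1 = 1
k=1,i=2: c = 1+2 = 3
k=1,i=3: c = 3+3 = 6
k=1,i=4: c = 6+4 = 10
k=2,i=1: c = 10+2 = 12
k=2,i=2: c = 12+4 = 16
k=2,i=3: c = 16+6 = 22
k=2,i=4: c = 22+8 = 30
k=3,i=1: c = 30+3 = 33
k=3,i=2: c = 33+6 = 39
k=3,i=3: c = 39+9 = 48
k=3,i=4: c = 48+12 = 60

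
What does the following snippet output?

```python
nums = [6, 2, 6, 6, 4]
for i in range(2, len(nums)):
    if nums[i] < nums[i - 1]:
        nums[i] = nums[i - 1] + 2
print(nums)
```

[6, 2, 6, 6, 8]

i=2: 6>=2, unchanged → [6, 2, 6, 6, 4]
i=3: 6>=6, unchanged → [6, 2, 6, 6, 4]
i=4: 4<6, nums[4] = 6+2 = 8 → [6, 2, 6, 6, 8]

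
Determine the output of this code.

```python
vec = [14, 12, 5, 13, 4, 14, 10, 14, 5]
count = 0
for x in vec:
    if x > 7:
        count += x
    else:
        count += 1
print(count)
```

x=14: >7, count = 0+14 = 14
x=12: >7, count = 14+12 = 26
x=5: not >7, count = 26+1 = 27
x=13: >7, count = 27+13 = 40
x=4: not >7, count = 40+1 = 41
x=14: >7, count = 41+14 = 55
x=10: >7, count = 55+10 = 65
x=14: >7, count = 65+14 = 79
x=5: not >7, count = 79+1 = 80

80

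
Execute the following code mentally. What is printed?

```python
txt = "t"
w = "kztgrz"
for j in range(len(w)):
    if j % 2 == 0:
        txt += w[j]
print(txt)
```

j=0: add 'k' → 'tk'
j=1: skip
j=2: add 't' → 'tkt'
j=3: skip
j=4: add 'r' → 'tktr'
j=5: skip

tktr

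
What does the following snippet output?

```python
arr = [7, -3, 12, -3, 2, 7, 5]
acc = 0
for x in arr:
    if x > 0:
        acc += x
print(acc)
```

33

x=7: >0, acc = 0+7 = 7
x=-3: not >0
x=12: >0, acc = 7+12 = 19
x=-3: not >0
x=2: >0, acc = 19+2 = 21
x=7: >0, acc = 21+7 = 28
x=5: >0, acc = 28+5 = 33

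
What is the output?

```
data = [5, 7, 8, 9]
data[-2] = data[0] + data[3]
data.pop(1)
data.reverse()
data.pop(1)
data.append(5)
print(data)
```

[9, 5, 5]

data[-2] = data[0]+data[3] = 5+9 = 14 → [5, 7, 14, 9]
pop(1) removes 7 → [5, 14, 9]
reverse → [9, 14, 5]
pop(1) removes 14 → [9, 5]
append 5 → [9, 5, 5]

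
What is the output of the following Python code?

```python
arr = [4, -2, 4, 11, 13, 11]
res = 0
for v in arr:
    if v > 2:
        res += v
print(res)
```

43

v=4: >2, res = 0+4 = 4
v=-2: not >2
v=4: >2, res = 4+4 = 8
v=11: >2, res = 8+11 = 19
v=13: >2, res = 19+13 = 32
v=11: >2, res = 32+11 = 43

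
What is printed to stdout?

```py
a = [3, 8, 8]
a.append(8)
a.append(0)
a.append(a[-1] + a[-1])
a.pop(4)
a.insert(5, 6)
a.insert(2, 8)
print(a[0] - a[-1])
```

-3

append 8 → [3, 8, 8, 8]
append 0 → [3, 8, 8, 8, 0]
append a[-1]+a[-1] = 0+0 = 0 → [3, 8, 8, 8, 0, 0]
pop(4) removes 0 → [3, 8, 8, 8, 0]
insert 6 at 5 → [3, 8, 8, 8, 0, 6]
insert 8 at 2 → [3, 8, 8, 8, 8, 0, 6]
a[0]-a[-1] = 3-6 = -3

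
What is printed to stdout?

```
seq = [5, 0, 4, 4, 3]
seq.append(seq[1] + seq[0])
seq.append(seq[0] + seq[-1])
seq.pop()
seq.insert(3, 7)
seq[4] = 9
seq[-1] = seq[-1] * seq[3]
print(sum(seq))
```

append seq[1]+seq[0] = 0+5 = 5 → [5, 0, 4, 4, 3, 5]
append seq[0]+seq[-1] = 5+5 = 10 → [5, 0, 4, 4, 3, 5, 10]
pop() removes 10 → [5, 0, 4, 4, 3, 5]
insert 7 at 3 → [5, 0, 4, 7, 4, 3, 5]
seq[4] = 9 → [5, 0, 4, 7, 9, 3, 5]
seq[-1] = seq[-1]*seq[3] = 5*7 = 35 → [5, 0, 4, 7, 9, 3, 35]
sum = 63

63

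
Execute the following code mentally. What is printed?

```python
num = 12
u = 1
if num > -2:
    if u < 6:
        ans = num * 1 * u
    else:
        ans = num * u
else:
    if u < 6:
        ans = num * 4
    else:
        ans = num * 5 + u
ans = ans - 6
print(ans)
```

num=12, u=1
num > -2 is True; u < 6 is True
→ ans = num * 1 * u = 12
ans = 12-6 = 6

6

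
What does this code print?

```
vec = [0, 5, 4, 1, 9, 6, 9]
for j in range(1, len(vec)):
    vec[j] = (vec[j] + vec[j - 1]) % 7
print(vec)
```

[0, 5, 2, 3, 5, 4, 6]

j=1: vec[1] = (5+0)%7 = 5 → [0, 5, 4, 1, 9, 6, 9]
j=2: vec[2] = (4+5)%7 = 2 → [0, 5, 2, 1, 9, 6, 9]
j=3: vec[3] = (1+2)%7 = 3 → [0, 5, 2, 3, 9, 6, 9]
j=4: vec[4] = (9+3)%7 = 5 → [0, 5, 2, 3, 5, 6, 9]
j=5: vec[5] = (6+5)%7 = 4 → [0, 5, 2, 3, 5, 4, 9]
j=6: vec[6] = (9+4)%7 = 6 → [0, 5, 2, 3, 5, 4, 6]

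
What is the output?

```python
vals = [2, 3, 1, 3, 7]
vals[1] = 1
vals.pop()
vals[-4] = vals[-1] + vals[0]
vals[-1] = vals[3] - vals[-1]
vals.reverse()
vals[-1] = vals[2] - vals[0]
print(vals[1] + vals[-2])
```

2

vals[1] = 1 → [2, 1, 1, 3, 7]
pop() removes 7 → [2, 1, 1, 3]
vals[-4] = vals[-1]+vals[0] = 3+2 = 5 → [5, 1, 1, 3]
vals[-1] = vals[3]-vals[-1] = 3-3 = 0 → [5, 1, 1, 0]
reverse → [0, 1, 1, 5]
vals[-1] = vals[2]-vals[0] = 1-0 = 1 → [0, 1, 1, 1]
vals[1]+vals[-2] = 1+1 = 2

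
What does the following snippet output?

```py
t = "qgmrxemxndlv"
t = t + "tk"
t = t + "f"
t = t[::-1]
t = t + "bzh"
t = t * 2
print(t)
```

fktvldnxmexrmgqbzhfktvldnxmexrmgqbzh

+ 'tk' → 'qgmrxemxndlvtk'
+ 'f' → 'qgmrxemxndlvtkf'
reverse → 'fktvldnxmexrmgq'
+ 'bzh' → 'fktvldnxmexrmgqbzh'
repeat ×2 → 'fktvldnxmexrmgqbzhfktvldnxmexrmgqbzh'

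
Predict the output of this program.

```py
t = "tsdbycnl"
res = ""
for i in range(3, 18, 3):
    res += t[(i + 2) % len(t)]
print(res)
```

ctbns

i=3: add t[5]='c' → 'c'
i=6: add t[0]='t' → 'ct'
i=9: add t[3]='b' → 'ctb'
i=12: add t[6]='n' → 'ctbn'
i=15: add t[1]='s' → 'ctbns'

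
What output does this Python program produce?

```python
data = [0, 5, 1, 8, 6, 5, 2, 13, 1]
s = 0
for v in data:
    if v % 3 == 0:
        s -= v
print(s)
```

v=0: %3==0, s = 0-0 = 0
v=5: not %3==0
v=1: not %3==0
v=8: not %3==0
v=6: %3==0, s = 0-6 = -6
v=5: not %3==0
v=2: not %3==0
v=13: not %3==0
v=1: not %3==0

-6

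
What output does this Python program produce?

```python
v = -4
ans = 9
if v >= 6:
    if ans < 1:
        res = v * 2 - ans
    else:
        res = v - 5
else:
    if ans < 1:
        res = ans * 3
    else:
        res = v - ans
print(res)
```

-13

v=-4, ans=9
v >= 6 is False; ans < 1 is False
→ res = v - ans = -13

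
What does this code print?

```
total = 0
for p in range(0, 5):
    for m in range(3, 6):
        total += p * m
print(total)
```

p=0,m=3: total = 0+0 = 0
p=0,m=4: total = 0+0 = 0
p=0,m=5: total = 0+0 = 0
p=1,m=3: total = 0+3 = 3
p=1,m=4: total = 3+4 = 7
p=1,m=5: total = 7+5 = 12
p=2,m=3: total = 12+6 = 18
p=2,m=4: total = 18+8 = 26
p=2,m=5: total = 26+10 = 36
p=3,m=3: total = 36+9 = 45
p=3,m=4: total = 45+12 = 57
p=3,m=5: total = 57+15 = 72
p=4,m=3: total = 72+12 = 84
p=4,m=4: total = 84+16 = 100
p=4,m=5: total = 100+20 = 120

120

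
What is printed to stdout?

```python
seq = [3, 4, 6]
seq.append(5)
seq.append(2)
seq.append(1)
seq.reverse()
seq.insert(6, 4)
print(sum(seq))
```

append 5 → [3, 4, 6, 5]
append 2 → [3, 4, 6, 5, 2]
append 1 → [3, 4, 6, 5, 2, 1]
reverse → [1, 2, 5, 6, 4, 3]
insert 4 at 6 → [1, 2, 5, 6, 4, 3, 4]
sum = 25

25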